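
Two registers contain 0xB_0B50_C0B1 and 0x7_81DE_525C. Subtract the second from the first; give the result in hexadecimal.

0x389726E55

Subtract column by column in base 16:
  1-C → 5 (borrow)
  B-5-1 → 5
  0-2 → E (borrow)
  C-5-1 → 6
  0-E → 2 (borrow)
  5-D-1 → 7 (borrow)
  B-1-1 → 9
  0-8 → 8 (borrow)
  B-7-1 → 3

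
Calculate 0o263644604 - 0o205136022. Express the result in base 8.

Subtract column by column in base 8:
  4-2 → 2
  0-2 → 6 (borrow)
  6-0-1 → 5
  4-6 → 6 (borrow)
  4-3-1 → 0
  6-1 → 5
  3-5 → 6 (borrow)
  6-0-1 → 5
  2-2 → 0

0o56506562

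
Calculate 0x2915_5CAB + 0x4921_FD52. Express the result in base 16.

0x723759FD

Add column by column in base 16, right to left:
  B+2 = D
  A+5 = F
  C+D = 9 carry 1
  5+F+1 = 5 carry 1
  5+1+1 = 7
  1+2 = 3
  9+9 = 2 carry 1
  2+4+1 = 7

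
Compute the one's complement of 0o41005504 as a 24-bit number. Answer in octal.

Each oct digit d becomes 7−d:
  4→3, 1→6, 0→7, 0→7, 5→2, 5→2, 0→7, 4→3

0o36772273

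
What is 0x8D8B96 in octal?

0o43305626

Expand each hex digit to 4 bits: 8=1000 D=1101 8=1000 B=1011 9=1001 6=0110.
Group the bits in threes: 100 011 011 000 101 110 010 110 → 43305626.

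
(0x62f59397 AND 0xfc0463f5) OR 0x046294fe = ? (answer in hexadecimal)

0x646697ff

0x62f59397 AND 0xfc0463f5 = 0x60040395.
Then OR with 0x046294fe.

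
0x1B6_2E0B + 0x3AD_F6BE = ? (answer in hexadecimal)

0x56424C9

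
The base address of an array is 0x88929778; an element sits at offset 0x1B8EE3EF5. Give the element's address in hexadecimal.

Add column by column in base 16, right to left:
  8+5 = D
  7+F = 6 carry 1
  7+E+1 = 6 carry 1
  9+3+1 = D
  2+E = 0 carry 1
  9+E+1 = 8 carry 1
  8+8+1 = 1 carry 1
  8+B+1 = 4 carry 1
  0+1+1 = 2

0x24180D66D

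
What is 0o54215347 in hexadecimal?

Each octal digit is 3 bits: 5=101 4=100 2=010 1=001 5=101 3=011 4=100 7=111.
Group the bits into nibbles: 1011 0001 0001 1010 1110 0111 → B11AE7.

0xB11AE7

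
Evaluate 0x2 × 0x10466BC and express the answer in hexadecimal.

0x208CD78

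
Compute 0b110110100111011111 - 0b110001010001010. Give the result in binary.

0b110000011101010101

Subtract column by column in base 2:
  1-0 → 1
  1-1 → 0
  1-0 → 1
  1-1 → 0
  1-0 → 1
  0-0 → 0
  1-0 → 1
  1-1 → 0
  1-0 → 1
  0-1 → 1 (borrow)
  0-0-1 → 1 (borrow)
  1-0-1 → 0
  0-0 → 0
  1-1 → 0
  1-1 → 0
  0-0 → 0
  1-0 → 1
  1-0 → 1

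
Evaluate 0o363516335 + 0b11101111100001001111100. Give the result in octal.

0o421457531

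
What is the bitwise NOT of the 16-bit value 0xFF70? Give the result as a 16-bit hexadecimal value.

Each hex digit d becomes F−d:
  F→0, F→0, 7→8, 0→F

0x008F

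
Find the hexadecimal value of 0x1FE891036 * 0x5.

0x9F8AD510E

Multiply each base-16 digit by 5, carrying:
  6×5 = 30 → write E carry 1
  3×5+1 = 16 → write 0 carry 1
  0×5+1 = 1 → write 1
  1×5 = 5 → write 5
  9×5 = 45 → write D carry 2
  8×5+2 = 42 → write A carry 2
  E×5+2 = 72 → write 8 carry 4
  F×5+4 = 79 → write F carry 4
  1×5+4 = 9 → write 9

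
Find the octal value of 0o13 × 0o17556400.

Multiply each base-8 digit by 11, carrying:
  0×11 = 0 → write 0
  0×11 = 0 → write 0
  4×11 = 44 → write 4 carry 5
  6×11+5 = 71 → write 7 carry 8
  5×11+8 = 63 → write 7 carry 7
  5×11+7 = 62 → write 6 carry 7
  7×11+7 = 84 → write 4 carry 10
  1×11+10 = 21 → write 5 carry 2
  remaining carry: 2

0o254677400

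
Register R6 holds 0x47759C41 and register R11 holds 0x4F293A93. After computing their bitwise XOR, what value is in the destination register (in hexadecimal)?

0x085CA6D2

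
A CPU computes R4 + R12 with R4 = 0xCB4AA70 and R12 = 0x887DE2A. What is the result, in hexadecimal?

0x153C889A

Add column by column in base 16, right to left:
  0+A = A
  7+2 = 9
  A+E = 8 carry 1
  A+D+1 = 8 carry 1
  4+7+1 = C
  B+8 = 3 carry 1
  C+8+1 = 5 carry 1
  final carry 1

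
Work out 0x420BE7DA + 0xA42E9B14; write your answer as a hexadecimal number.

0xE63A82EE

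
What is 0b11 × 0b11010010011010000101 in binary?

0b1001110111001110001111

Multiply each base-2 digit by 3, carrying:
  1×3 = 3 → write 1 carry 1
  0×3+1 = 1 → write 1
  1×3 = 3 → write 1 carry 1
  0×3+1 = 1 → write 1
  0×3 = 0 → write 0
  0×3 = 0 → write 0
  0×3 = 0 → write 0
  1×3 = 3 → write 1 carry 1
  0×3+1 = 1 → write 1
  1×3 = 3 → write 1 carry 1
  1×3+1 = 4 → write 0 carry 2
  0×3+2 = 2 → write 0 carry 1
  0×3+1 = 1 → write 1
  1×3 = 3 → write 1 carry 1
  0×3+1 = 1 → write 1
  0×3 = 0 → write 0
  1×3 = 3 → write 1 carry 1
  0×3+1 = 1 → write 1
  1×3 = 3 → write 1 carry 1
  1×3+1 = 4 → write 0 carry 2
  remaining carry: 10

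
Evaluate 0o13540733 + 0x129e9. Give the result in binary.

0b1011111110101111000100

0o13540733 = 0b1011101100000111011011 in binary.
0x129e9 = 0b10010100111101001 in binary.
Add column by column in base 2, right to left:
  1+1 = 0 carry 1
  1+0+1 = 0 carry 1
  0+0+1 = 1
  1+1 = 0 carry 1
  1+0+1 = 0 carry 1
  0+1+1 = 0 carry 1
  1+1+1 = 1 carry 1
  1+1+1 = 1 carry 1
  1+1+1 = 1 carry 1
  0+0+1 = 1
  0+0 = 0
  0+1 = 1
  0+0 = 0
  0+1 = 1
  1+0 = 1
  1+0 = 1
  0+1 = 1
  1+0 = 1
  1+0 = 1
  1+0 = 1
  0+0 = 0
  1+0 = 1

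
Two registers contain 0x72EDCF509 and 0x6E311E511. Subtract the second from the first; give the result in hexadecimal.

0x4BCB0FF8

Subtract column by column in base 16:
  9-1 → 8
  0-1 → F (borrow)
  5-5-1 → F (borrow)
  F-E-1 → 0
  C-1 → B
  D-1 → C
  E-3 → B
  2-E → 4 (borrow)
  7-6-1 → 0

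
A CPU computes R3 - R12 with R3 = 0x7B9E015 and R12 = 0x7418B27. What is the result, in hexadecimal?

Subtract column by column in base 16:
  5-7 → E (borrow)
  1-2-1 → E (borrow)
  0-B-1 → 4 (borrow)
  E-8-1 → 5
  9-1 → 8
  B-4 → 7
  7-7 → 0

0x7854EE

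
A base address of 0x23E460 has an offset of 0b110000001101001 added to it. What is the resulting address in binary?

0b1001000100010011001001

0x23E460 = 0b1000111110010001100000 in binary.
Add column by column in base 2, right to left:
  0+1 = 1
  0+0 = 0
  0+0 = 0
  0+1 = 1
  0+0 = 0
  1+1 = 0 carry 1
  1+1+1 = 1 carry 1
  0+0+1 = 1
  0+0 = 0
  0+0 = 0
  1+0 = 1
  0+0 = 0
  0+0 = 0
  1+1 = 0 carry 1
  1+1+1 = 1 carry 1
  1+0+1 = 0 carry 1
  1+0+1 = 0 carry 1
  1+0+1 = 0 carry 1
  0+0+1 = 1
  0+0 = 0
  0+0 = 0
  1+0 = 1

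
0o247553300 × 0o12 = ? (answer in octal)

0o3215061600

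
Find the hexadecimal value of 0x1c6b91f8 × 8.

Multiply each base-16 digit by 8, carrying:
  8×8 = 64 → write 0 carry 4
  f×8+4 = 124 → write c carry 7
  1×8+7 = 15 → write f
  9×8 = 72 → write 8 carry 4
  b×8+4 = 92 → write c carry 5
  6×8+5 = 53 → write 5 carry 3
  c×8+3 = 99 → write 3 carry 6
  1×8+6 = 14 → write e

0xe35c8fc0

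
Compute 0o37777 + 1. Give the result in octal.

The trailing 4 digits are 7 (max in base 8), so adding 1 cascades: they roll to 0 and the next digit up increments.

0o40000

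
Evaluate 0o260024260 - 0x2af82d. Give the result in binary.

0o260024260 = 0b10110000000010100010110000 in binary.
0x2af82d = 0b1010101111100000101101 in binary.
Subtract column by column in base 2:
  0-1 → 1 (borrow)
  0-0-1 → 1 (borrow)
  0-1-1 → 0 (borrow)
  0-1-1 → 0 (borrow)
  1-0-1 → 0
  1-1 → 0
  0-0 → 0
  1-0 → 1
  0-0 → 0
  0-0 → 0
  0-0 → 0
  1-1 → 0
  0-1 → 1 (borrow)
  1-1-1 → 1 (borrow)
  0-1-1 → 0 (borrow)
  0-1-1 → 0 (borrow)
  0-0-1 → 1 (borrow)
  0-1-1 → 0 (borrow)
  0-0-1 → 1 (borrow)
  0-1-1 → 0 (borrow)
  0-0-1 → 1 (borrow)
  0-1-1 → 0 (borrow)
  1-0-1 → 0
  1-0 → 1
  0-0 → 0
  1-0 → 1

0b10100101010011000010000011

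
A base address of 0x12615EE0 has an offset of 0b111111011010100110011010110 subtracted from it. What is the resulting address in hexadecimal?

0xA74120A

0b111111011010100110011010110 = 0x7ED4CD6 in hexadecimal.
Subtract column by column in base 16:
  0-6 → A (borrow)
  E-D-1 → 0
  E-C → 2
  5-4 → 1
  1-D → 4 (borrow)
  6-E-1 → 7 (borrow)
  2-7-1 → A (borrow)
  1-0-1 → 0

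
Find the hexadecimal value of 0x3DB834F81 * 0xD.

0x3225AB098D

Multiply each base-16 digit by 13, carrying:
  1×13 = 13 → write D
  8×13 = 104 → write 8 carry 6
  F×13+6 = 201 → write 9 carry 12
  4×13+12 = 64 → write 0 carry 4
  3×13+4 = 43 → write B carry 2
  8×13+2 = 106 → write A carry 6
  B×13+6 = 149 → write 5 carry 9
  D×13+9 = 178 → write 2 carry 11
  3×13+11 = 50 → write 2 carry 3
  remaining carry: 3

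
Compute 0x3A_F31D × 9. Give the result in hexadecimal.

0x2128C05

Multiply each base-16 digit by 9, carrying:
  D×9 = 117 → write 5 carry 7
  1×9+7 = 16 → write 0 carry 1
  3×9+1 = 28 → write C carry 1
  F×9+1 = 136 → write 8 carry 8
  A×9+8 = 98 → write 2 carry 6
  3×9+6 = 33 → write 1 carry 2
  remaining carry: 2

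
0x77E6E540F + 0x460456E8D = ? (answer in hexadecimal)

Add column by column in base 16, right to left:
  F+D = C carry 1
  0+8+1 = 9
  4+E = 2 carry 1
  5+6+1 = C
  E+5 = 3 carry 1
  6+4+1 = B
  E+0 = E
  7+6 = D
  7+4 = B

0xBDEB3C29C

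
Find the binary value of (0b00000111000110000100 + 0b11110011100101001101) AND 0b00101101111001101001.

0b101000101001000001

Add column by column in base 2, right to left:
  0+1 = 1
  0+0 = 0
  1+1 = 0 carry 1
  0+1+1 = 0 carry 1
  0+0+1 = 1
  0+0 = 0
  0+1 = 1
  1+0 = 1
  1+1 = 0 carry 1
  0+0+1 = 1
  0+0 = 0
  0+1 = 1
  1+1 = 0 carry 1
  1+1+1 = 1 carry 1
  1+0+1 = 0 carry 1
  0+0+1 = 1
  0+1 = 1
  0+1 = 1
  0+1 = 1
  0+1 = 1
Sum = 0b11111010101011010001; now AND with 0b00101101111001101001:
  11111010101011010001
& 00101101111001101001
= 00101000101001000001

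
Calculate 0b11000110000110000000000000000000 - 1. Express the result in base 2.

0b11000110000101111111111111111111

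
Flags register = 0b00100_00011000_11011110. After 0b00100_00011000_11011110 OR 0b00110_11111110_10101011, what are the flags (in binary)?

0b001101111111011111111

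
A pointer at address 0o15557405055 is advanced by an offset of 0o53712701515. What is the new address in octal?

Add column by column in base 8, right to left:
  5+5 = 2 carry 1
  5+1+1 = 7
  0+5 = 5
  5+1 = 6
  0+0 = 0
  4+7 = 3 carry 1
  7+2+1 = 2 carry 1
  5+1+1 = 7
  5+7 = 4 carry 1
  5+3+1 = 1 carry 1
  1+5+1 = 7

0o71472306572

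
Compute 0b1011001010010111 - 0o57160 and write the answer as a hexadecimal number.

0x5427

0b1011001010010111 = 0xB297 in hexadecimal.
0o57160 = 0x5E70 in hexadecimal.
Subtract column by column in base 16:
  7-0 → 7
  9-7 → 2
  2-E → 4 (borrow)
  B-5-1 → 5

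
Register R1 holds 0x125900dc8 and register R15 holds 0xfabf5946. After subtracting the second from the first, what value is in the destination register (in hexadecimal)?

Subtract column by column in base 16:
  8-6 → 2
  c-4 → 8
  d-9 → 4
  0-5 → b (borrow)
  0-f-1 → 0 (borrow)
  9-b-1 → d (borrow)
  5-a-1 → a (borrow)
  2-f-1 → 2 (borrow)
  1-0-1 → 0

0x2ad0b482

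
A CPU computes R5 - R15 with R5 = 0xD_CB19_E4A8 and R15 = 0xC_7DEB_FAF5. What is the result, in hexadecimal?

Subtract column by column in base 16:
  8-5 → 3
  A-F → B (borrow)
  4-A-1 → 9 (borrow)
  E-F-1 → E (borrow)
  9-B-1 → D (borrow)
  1-E-1 → 2 (borrow)
  B-D-1 → D (borrow)
  C-7-1 → 4
  D-C → 1

0x14D2DE9B3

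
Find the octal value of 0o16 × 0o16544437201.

Multiply each base-8 digit by 14, carrying:
  1×14 = 14 → write 6 carry 1
  0×14+1 = 1 → write 1
  2×14 = 28 → write 4 carry 3
  7×14+3 = 101 → write 5 carry 12
  3×14+12 = 54 → write 6 carry 6
  4×14+6 = 62 → write 6 carry 7
  4×14+7 = 63 → write 7 carry 7
  4×14+7 = 63 → write 7 carry 7
  5×14+7 = 77 → write 5 carry 9
  6×14+9 = 93 → write 5 carry 11
  1×14+11 = 25 → write 1 carry 3
  remaining carry: 3

0o315577665416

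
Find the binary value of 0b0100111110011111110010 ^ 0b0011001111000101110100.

XOR bit by bit (1 where the bits differ):
  0100111110011111110010
^ 0011001111000101110100
= 0111110001011010000110

0b0111110001011010000110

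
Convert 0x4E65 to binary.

0b100111001100101

Expand each hex digit to 4 bits: 4=0100 E=1110 6=0110 5=0101.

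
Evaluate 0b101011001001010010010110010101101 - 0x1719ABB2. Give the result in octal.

0o50203700373

0b101011001001010010010110010101101 = 0o53112226255 in octal.
0x1719ABB2 = 0o2706325662 in octal.
Subtract column by column in base 8:
  5-2 → 3
  5-6 → 7 (borrow)
  2-6-1 → 3 (borrow)
  6-5-1 → 0
  2-2 → 0
  2-3 → 7 (borrow)
  2-6-1 → 3 (borrow)
  1-0-1 → 0
  1-7 → 2 (borrow)
  3-2-1 → 0
  5-0 → 5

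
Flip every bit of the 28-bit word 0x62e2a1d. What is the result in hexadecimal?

0x9d1d5e2

Each hex digit d becomes f−d:
  6→9, 2→d, e→1, 2→d, a→5, 1→e, d→2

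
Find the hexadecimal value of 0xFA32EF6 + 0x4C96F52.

0x146C9E48

Add column by column in base 16, right to left:
  6+2 = 8
  F+5 = 4 carry 1
  E+F+1 = E carry 1
  2+6+1 = 9
  3+9 = C
  A+C = 6 carry 1
  F+4+1 = 4 carry 1
  final carry 1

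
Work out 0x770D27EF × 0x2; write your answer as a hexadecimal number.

0xEE1A4FDE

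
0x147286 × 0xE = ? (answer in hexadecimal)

0x11E4354

Multiply each base-16 digit by 14, carrying:
  6×14 = 84 → write 4 carry 5
  8×14+5 = 117 → write 5 carry 7
  2×14+7 = 35 → write 3 carry 2
  7×14+2 = 100 → write 4 carry 6
  4×14+6 = 62 → write E carry 3
  1×14+3 = 17 → write 1 carry 1
  remaining carry: 1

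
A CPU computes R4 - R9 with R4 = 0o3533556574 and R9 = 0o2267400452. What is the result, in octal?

Subtract column by column in base 8:
  4-2 → 2
  7-5 → 2
  5-4 → 1
  6-0 → 6
  5-0 → 5
  5-4 → 1
  3-7 → 4 (borrow)
  3-6-1 → 4 (borrow)
  5-2-1 → 2
  3-2 → 1

0o1244156122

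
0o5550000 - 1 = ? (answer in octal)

The trailing 4 digits are 0, so subtracting 1 borrows through: they become 7 and the next digit up decrements.

0o5547777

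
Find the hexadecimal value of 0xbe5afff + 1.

0xbe5b000

The trailing 3 digits are F (max in base 16), so adding 1 cascades: they roll to 0 and the next digit up increments.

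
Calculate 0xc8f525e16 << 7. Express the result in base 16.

7 bits is not a whole number of base-16 digits; in binary: 110010001111010100100101111000010110 << 7 = 1100100011110101001001011110000101100000000.

0x647a92f0b00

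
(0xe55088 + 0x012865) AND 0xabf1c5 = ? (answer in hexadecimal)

Add column by column in base 16, right to left:
  8+5 = d
  8+6 = e
  0+8 = 8
  5+2 = 7
  5+1 = 6
  e+0 = e
Sum = 0xe678ed; now AND with 0xabf1c5:
  e&a=a, 6&b=2, 7&f=7, 8&1=0, e&c=c, d&5=5

0xa270c5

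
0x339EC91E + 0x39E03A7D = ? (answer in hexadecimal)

Add column by column in base 16, right to left:
  E+D = B carry 1
  1+7+1 = 9
  9+A = 3 carry 1
  C+3+1 = 0 carry 1
  E+0+1 = F
  9+E = 7 carry 1
  3+9+1 = D
  3+3 = 6

0x6D7F039B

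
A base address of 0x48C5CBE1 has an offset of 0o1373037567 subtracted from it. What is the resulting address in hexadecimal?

0o1373037567 = 0xBEC3F77 in hexadecimal.
Subtract column by column in base 16:
  1-7 → A (borrow)
  E-7-1 → 6
  B-F → C (borrow)
  C-3-1 → 8
  5-C → 9 (borrow)
  C-E-1 → D (borrow)
  8-B-1 → C (borrow)
  4-0-1 → 3

0x3CD98C6A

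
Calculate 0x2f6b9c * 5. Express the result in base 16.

Multiply each base-16 digit by 5, carrying:
  c×5 = 60 → write c carry 3
  9×5+3 = 48 → write 0 carry 3
  b×5+3 = 58 → write a carry 3
  6×5+3 = 33 → write 1 carry 2
  f×5+2 = 77 → write d carry 4
  2×5+4 = 14 → write e

0xed1a0c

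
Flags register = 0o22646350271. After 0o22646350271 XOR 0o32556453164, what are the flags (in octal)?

0o10310703315

XOR each oct digit independently (no carries):
  2^3=1, 2^2=0, 6^5=3, 4^5=1, 6^6=0, 3^4=7, 5^5=0, 0^3=3, 2^1=3, 7^6=1, 1^4=5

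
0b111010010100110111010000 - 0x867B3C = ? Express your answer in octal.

0o30551224

0b111010010100110111010000 = 0o72246720 in octal.
0x867B3C = 0o41475474 in octal.
Subtract column by column in base 8:
  0-4 → 4 (borrow)
  2-7-1 → 2 (borrow)
  7-4-1 → 2
  6-5 → 1
  4-7 → 5 (borrow)
  2-4-1 → 5 (borrow)
  2-1-1 → 0
  7-4 → 3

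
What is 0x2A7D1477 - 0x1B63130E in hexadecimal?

Subtract column by column in base 16:
  7-E → 9 (borrow)
  7-0-1 → 6
  4-3 → 1
  1-1 → 0
  D-3 → A
  7-6 → 1
  A-B → F (borrow)
  2-1-1 → 0

0xF1A0169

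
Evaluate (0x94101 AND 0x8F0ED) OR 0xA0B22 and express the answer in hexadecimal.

0xA4B23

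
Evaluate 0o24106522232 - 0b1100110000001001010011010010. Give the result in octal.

0o22426407710

0b1100110000001001010011010010 = 0o1460112322 in octal.
Subtract column by column in base 8:
  2-2 → 0
  3-2 → 1
  2-3 → 7 (borrow)
  2-2-1 → 7 (borrow)
  2-1-1 → 0
  5-1 → 4
  6-0 → 6
  0-6 → 2 (borrow)
  1-4-1 → 4 (borrow)
  4-1-1 → 2
  2-0 → 2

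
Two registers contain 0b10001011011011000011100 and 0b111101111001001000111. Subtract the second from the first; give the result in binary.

0b1001101100001111010101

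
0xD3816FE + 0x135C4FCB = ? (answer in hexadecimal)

0x209466C9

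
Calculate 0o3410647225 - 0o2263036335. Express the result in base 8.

0o1125610670

Subtract column by column in base 8:
  5-5 → 0
  2-3 → 7 (borrow)
  2-3-1 → 6 (borrow)
  7-6-1 → 0
  4-3 → 1
  6-0 → 6
  0-3 → 5 (borrow)
  1-6-1 → 2 (borrow)
  4-2-1 → 1
  3-2 → 1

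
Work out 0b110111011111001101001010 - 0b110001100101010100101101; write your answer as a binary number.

0b101111001111000011101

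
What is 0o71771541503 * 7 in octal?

Multiply each base-8 digit by 7, carrying:
  3×7 = 21 → write 5 carry 2
  0×7+2 = 2 → write 2
  5×7 = 35 → write 3 carry 4
  1×7+4 = 11 → write 3 carry 1
  4×7+1 = 29 → write 5 carry 3
  5×7+3 = 38 → write 6 carry 4
  1×7+4 = 11 → write 3 carry 1
  7×7+1 = 50 → write 2 carry 6
  7×7+6 = 55 → write 7 carry 6
  1×7+6 = 13 → write 5 carry 1
  7×7+1 = 50 → write 2 carry 6
  remaining carry: 6

0o625723653325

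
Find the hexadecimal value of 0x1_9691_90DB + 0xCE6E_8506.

0x2650015E1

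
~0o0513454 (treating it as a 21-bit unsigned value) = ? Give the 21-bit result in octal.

0o7264323

Each oct digit d becomes 7−d:
  0→7, 5→2, 1→6, 3→4, 4→3, 5→2, 4→3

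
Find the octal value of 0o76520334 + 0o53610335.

Add column by column in base 8, right to left:
  4+5 = 1 carry 1
  3+3+1 = 7
  3+3 = 6
  0+0 = 0
  2+1 = 3
  5+6 = 3 carry 1
  6+3+1 = 2 carry 1
  7+5+1 = 5 carry 1
  final carry 1

0o152330671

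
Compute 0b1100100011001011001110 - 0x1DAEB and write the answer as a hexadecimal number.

0x3057E3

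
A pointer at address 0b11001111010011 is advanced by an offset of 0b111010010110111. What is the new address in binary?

Add column by column in base 2, right to left:
  1+1 = 0 carry 1
  1+1+1 = 1 carry 1
  0+1+1 = 0 carry 1
  0+0+1 = 1
  1+1 = 0 carry 1
  0+1+1 = 0 carry 1
  1+0+1 = 0 carry 1
  1+1+1 = 1 carry 1
  1+0+1 = 0 carry 1
  1+0+1 = 0 carry 1
  0+1+1 = 0 carry 1
  0+0+1 = 1
  1+1 = 0 carry 1
  1+1+1 = 1 carry 1
  0+1+1 = 0 carry 1
  final carry 1

0b1010100010001010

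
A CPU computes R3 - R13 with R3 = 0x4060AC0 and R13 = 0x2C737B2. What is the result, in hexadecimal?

Subtract column by column in base 16:
  0-2 → E (borrow)
  C-B-1 → 0
  A-7 → 3
  0-3 → D (borrow)
  6-7-1 → E (borrow)
  0-C-1 → 3 (borrow)
  4-2-1 → 1

0x13ED30E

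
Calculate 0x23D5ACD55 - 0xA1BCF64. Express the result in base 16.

Subtract column by column in base 16:
  5-4 → 1
  5-6 → F (borrow)
  D-F-1 → D (borrow)
  C-C-1 → F (borrow)
  A-B-1 → E (borrow)
  5-1-1 → 3
  D-A → 3
  3-0 → 3
  2-0 → 2

0x2333EFDF1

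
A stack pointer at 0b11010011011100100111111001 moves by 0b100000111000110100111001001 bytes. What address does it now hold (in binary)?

0b111011010100011001111000010

Add column by column in base 2, right to left:
  1+1 = 0 carry 1
  0+0+1 = 1
  0+0 = 0
  1+1 = 0 carry 1
  1+0+1 = 0 carry 1
  1+0+1 = 0 carry 1
  1+1+1 = 1 carry 1
  1+1+1 = 1 carry 1
  1+1+1 = 1 carry 1
  0+0+1 = 1
  0+0 = 0
  1+1 = 0 carry 1
  0+0+1 = 1
  0+1 = 1
  1+1 = 0 carry 1
  1+0+1 = 0 carry 1
  1+0+1 = 0 carry 1
  0+0+1 = 1
  1+1 = 0 carry 1
  1+1+1 = 1 carry 1
  0+1+1 = 0 carry 1
  0+0+1 = 1
  1+0 = 1
  0+0 = 0
  1+0 = 1
  1+0 = 1
  0+1 = 1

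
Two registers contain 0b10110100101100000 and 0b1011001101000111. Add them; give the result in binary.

0b100001110010100111

Add column by column in base 2, right to left:
  0+1 = 1
  0+1 = 1
  0+1 = 1
  0+0 = 0
  0+0 = 0
  1+0 = 1
  1+1 = 0 carry 1
  0+0+1 = 1
  1+1 = 0 carry 1
  0+1+1 = 0 carry 1
  0+0+1 = 1
  1+0 = 1
  0+1 = 1
  1+1 = 0 carry 1
  1+0+1 = 0 carry 1
  0+1+1 = 0 carry 1
  1+0+1 = 0 carry 1
  final carry 1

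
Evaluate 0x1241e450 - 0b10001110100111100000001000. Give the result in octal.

0x1241e450 = 0o2220362120 in octal.
0b10001110100111100000001000 = 0o216474010 in octal.
Subtract column by column in base 8:
  0-0 → 0
  2-1 → 1
  1-0 → 1
  2-4 → 6 (borrow)
  6-7-1 → 6 (borrow)
  3-4-1 → 6 (borrow)
  0-6-1 → 1 (borrow)
  2-1-1 → 0
  2-2 → 0
  2-0 → 2

0o2001666110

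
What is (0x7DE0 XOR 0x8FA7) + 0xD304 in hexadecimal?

First 0x7DE0 XOR 0x8FA7 = 0xF247.
Add column by column in base 16, right to left:
  7+4 = B
  4+0 = 4
  2+3 = 5
  F+D = C carry 1
  final carry 1

0x1C54B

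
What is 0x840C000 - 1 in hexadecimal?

The trailing 3 digits are 0, so subtracting 1 borrows through: they become F and the next digit up decrements.

0x840BFFF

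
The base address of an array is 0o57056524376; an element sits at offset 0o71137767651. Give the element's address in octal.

0o150216514247

Add column by column in base 8, right to left:
  6+1 = 7
  7+5 = 4 carry 1
  3+6+1 = 2 carry 1
  4+7+1 = 4 carry 1
  2+6+1 = 1 carry 1
  5+7+1 = 5 carry 1
  6+7+1 = 6 carry 1
  5+3+1 = 1 carry 1
  0+1+1 = 2
  7+1 = 0 carry 1
  5+7+1 = 5 carry 1
  final carry 1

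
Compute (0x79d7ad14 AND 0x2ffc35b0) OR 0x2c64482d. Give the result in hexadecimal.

0x79d7ad14 AND 0x2ffc35b0 = 0x29d42510.
Then OR with 0x2c64482d.

0x2df46d3d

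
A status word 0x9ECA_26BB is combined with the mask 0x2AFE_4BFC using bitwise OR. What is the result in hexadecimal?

OR each hex digit independently (no carries):
  9|2=B, E|A=E, C|F=F, A|E=E, 2|4=6, 6|B=F, B|F=F, B|C=F

0xBEFE6FFF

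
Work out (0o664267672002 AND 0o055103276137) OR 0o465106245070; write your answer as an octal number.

0o664267672002 AND 0o055103276137 = 0o044003272002.
Then OR with 0o465106245070.

0o465107277072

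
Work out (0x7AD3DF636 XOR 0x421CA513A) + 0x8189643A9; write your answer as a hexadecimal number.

First 0x7AD3DF636 XOR 0x421CA513A = 0x38CF7A70C.
Add column by column in base 16, right to left:
  C+9 = 5 carry 1
  0+A+1 = B
  7+3 = A
  A+4 = E
  7+6 = D
  F+9 = 8 carry 1
  C+8+1 = 5 carry 1
  8+1+1 = A
  3+8 = B

0xBA58DEAB5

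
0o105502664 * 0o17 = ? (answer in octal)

Multiply each base-8 digit by 15, carrying:
  4×15 = 60 → write 4 carry 7
  6×15+7 = 97 → write 1 carry 12
  6×15+12 = 102 → write 6 carry 12
  2×15+12 = 42 → write 2 carry 5
  0×15+5 = 5 → write 5
  5×15 = 75 → write 3 carry 9
  5×15+9 = 84 → write 4 carry 10
  0×15+10 = 10 → write 2 carry 1
  1×15+1 = 16 → write 0 carry 2
  remaining carry: 2

0o2024352614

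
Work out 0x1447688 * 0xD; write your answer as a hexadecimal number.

0x107A04E8

Multiply each base-16 digit by 13, carrying:
  8×13 = 104 → write 8 carry 6
  8×13+6 = 110 → write E carry 6
  6×13+6 = 84 → write 4 carry 5
  7×13+5 = 96 → write 0 carry 6
  4×13+6 = 58 → write A carry 3
  4×13+3 = 55 → write 7 carry 3
  1×13+3 = 16 → write 0 carry 1
  remaining carry: 1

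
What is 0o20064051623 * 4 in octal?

Multiply each base-8 digit by 4, carrying:
  3×4 = 12 → write 4 carry 1
  2×4+1 = 9 → write 1 carry 1
  6×4+1 = 25 → write 1 carry 3
  1×4+3 = 7 → write 7
  5×4 = 20 → write 4 carry 2
  0×4+2 = 2 → write 2
  4×4 = 16 → write 0 carry 2
  6×4+2 = 26 → write 2 carry 3
  0×4+3 = 3 → write 3
  0×4 = 0 → write 0
  2×4 = 8 → write 0 carry 1
  remaining carry: 1

0o100320247114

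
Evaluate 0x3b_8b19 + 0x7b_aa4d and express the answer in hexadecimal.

Add column by column in base 16, right to left:
  9+d = 6 carry 1
  1+4+1 = 6
  b+a = 5 carry 1
  8+a+1 = 3 carry 1
  b+b+1 = 7 carry 1
  3+7+1 = b

0xb73566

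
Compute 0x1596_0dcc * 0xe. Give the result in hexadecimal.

0x12e34c128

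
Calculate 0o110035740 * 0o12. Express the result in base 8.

Multiply each base-8 digit by 10, carrying:
  0×10 = 0 → write 0
  4×10 = 40 → write 0 carry 5
  7×10+5 = 75 → write 3 carry 9
  5×10+9 = 59 → write 3 carry 7
  3×10+7 = 37 → write 5 carry 4
  0×10+4 = 4 → write 4
  0×10 = 0 → write 0
  1×10 = 10 → write 2 carry 1
  1×10+1 = 11 → write 3 carry 1
  remaining carry: 1

0o1320453300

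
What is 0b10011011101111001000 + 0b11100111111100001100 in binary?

Add column by column in base 2, right to left:
  0+0 = 0
  0+0 = 0
  0+1 = 1
  1+1 = 0 carry 1
  0+0+1 = 1
  0+0 = 0
  1+0 = 1
  1+0 = 1
  1+1 = 0 carry 1
  1+1+1 = 1 carry 1
  0+1+1 = 0 carry 1
  1+1+1 = 1 carry 1
  1+1+1 = 1 carry 1
  1+1+1 = 1 carry 1
  0+1+1 = 0 carry 1
  1+0+1 = 0 carry 1
  1+0+1 = 0 carry 1
  0+1+1 = 0 carry 1
  0+1+1 = 0 carry 1
  1+1+1 = 1 carry 1
  final carry 1

0b110000011101011010100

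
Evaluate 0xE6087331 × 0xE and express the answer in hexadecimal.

0xC94764CAE

Multiply each base-16 digit by 14, carrying:
  1×14 = 14 → write E
  3×14 = 42 → write A carry 2
  3×14+2 = 44 → write C carry 2
  7×14+2 = 100 → write 4 carry 6
  8×14+6 = 118 → write 6 carry 7
  0×14+7 = 7 → write 7
  6×14 = 84 → write 4 carry 5
  E×14+5 = 201 → write 9 carry 12
  remaining carry: C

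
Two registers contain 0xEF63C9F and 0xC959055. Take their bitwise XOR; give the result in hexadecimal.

XOR each hex digit independently (no carries):
  E^C=2, F^9=6, 6^5=3, 3^9=A, C^0=C, 9^5=C, F^5=A

0x263ACCA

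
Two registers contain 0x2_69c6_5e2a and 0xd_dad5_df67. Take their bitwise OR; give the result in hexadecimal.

0xffbd7df6f

OR each hex digit independently (no carries):
  2|d=f, 6|d=f, 9|a=b, c|d=d, 6|5=7, 5|d=d, e|f=f, 2|6=6, a|7=f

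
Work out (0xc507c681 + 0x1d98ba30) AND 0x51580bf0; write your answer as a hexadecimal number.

0x400000b0

Add column by column in base 16, right to left:
  1+0 = 1
  8+3 = b
  6+a = 0 carry 1
  c+b+1 = 8 carry 1
  7+8+1 = 0 carry 1
  0+9+1 = a
  5+d = 2 carry 1
  c+1+1 = e
Sum = 0xe2a080b1; now AND with 0x51580bf0:
  e&5=4, 2&1=0, a&5=0, 0&8=0, 8&0=0, 0&b=0, b&f=b, 1&0=0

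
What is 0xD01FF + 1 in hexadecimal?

0xD0200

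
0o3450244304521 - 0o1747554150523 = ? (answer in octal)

0o1500470133776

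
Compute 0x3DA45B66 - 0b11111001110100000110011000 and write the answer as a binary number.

0b111001101111010001100111001110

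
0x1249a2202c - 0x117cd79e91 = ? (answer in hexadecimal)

Subtract column by column in base 16:
  c-1 → b
  2-9 → 9 (borrow)
  0-e-1 → 1 (borrow)
  2-9-1 → 8 (borrow)
  2-7-1 → a (borrow)
  a-d-1 → c (borrow)
  9-c-1 → c (borrow)
  4-7-1 → c (borrow)
  2-1-1 → 0
  1-1 → 0

0xccca819b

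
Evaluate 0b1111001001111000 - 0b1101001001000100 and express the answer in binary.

0b10000000110100

Subtract column by column in base 2:
  0-0 → 0
  0-0 → 0
  0-1 → 1 (borrow)
  1-0-1 → 0
  1-0 → 1
  1-0 → 1
  1-1 → 0
  0-0 → 0
  0-0 → 0
  1-1 → 0
  0-0 → 0
  0-0 → 0
  1-1 → 0
  1-0 → 1
  1-1 → 0
  1-1 → 0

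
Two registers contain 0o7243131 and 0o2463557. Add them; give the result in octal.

Add column by column in base 8, right to left:
  1+7 = 0 carry 1
  3+5+1 = 1 carry 1
  1+5+1 = 7
  3+3 = 6
  4+6 = 2 carry 1
  2+4+1 = 7
  7+2 = 1 carry 1
  final carry 1

0o11726710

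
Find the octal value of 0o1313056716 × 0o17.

0o24746277422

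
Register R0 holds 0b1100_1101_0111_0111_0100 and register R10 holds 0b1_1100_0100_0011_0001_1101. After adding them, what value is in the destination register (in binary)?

0b1010010001101010010001

Add column by column in base 2, right to left:
  0+1 = 1
  0+0 = 0
  1+1 = 0 carry 1
  0+1+1 = 0 carry 1
  1+1+1 = 1 carry 1
  1+0+1 = 0 carry 1
  1+0+1 = 0 carry 1
  0+0+1 = 1
  1+1 = 0 carry 1
  1+1+1 = 1 carry 1
  1+0+1 = 0 carry 1
  0+0+1 = 1
  1+0 = 1
  0+0 = 0
  1+1 = 0 carry 1
  1+0+1 = 0 carry 1
  0+0+1 = 1
  0+0 = 0
  1+1 = 0 carry 1
  1+1+1 = 1 carry 1
  0+1+1 = 0 carry 1
  final carry 1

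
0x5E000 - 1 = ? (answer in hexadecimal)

The trailing 3 digits are 0, so subtracting 1 borrows through: they become F and the next digit up decrements.

0x5DFFF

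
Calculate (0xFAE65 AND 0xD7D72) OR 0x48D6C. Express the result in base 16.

0xFAE65 AND 0xD7D72 = 0xD2C60.
Then OR with 0x48D6C.

0xDAD6C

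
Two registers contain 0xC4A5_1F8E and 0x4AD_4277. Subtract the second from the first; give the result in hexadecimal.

Subtract column by column in base 16:
  E-7 → 7
  8-7 → 1
  F-2 → D
  1-4 → D (borrow)
  5-D-1 → 7 (borrow)
  A-A-1 → F (borrow)
  4-4-1 → F (borrow)
  C-0-1 → B

0xBFF7DD17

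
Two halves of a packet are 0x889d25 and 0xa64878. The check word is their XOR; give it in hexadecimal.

0x2ed55d

XOR each hex digit independently (no carries):
  8^a=2, 8^6=e, 9^4=d, d^8=5, 2^7=5, 5^8=d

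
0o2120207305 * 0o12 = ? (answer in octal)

0o25442511662

Multiply each base-8 digit by 10, carrying:
  5×10 = 50 → write 2 carry 6
  0×10+6 = 6 → write 6
  3×10 = 30 → write 6 carry 3
  7×10+3 = 73 → write 1 carry 9
  0×10+9 = 9 → write 1 carry 1
  2×10+1 = 21 → write 5 carry 2
  0×10+2 = 2 → write 2
  2×10 = 20 → write 4 carry 2
  1×10+2 = 12 → write 4 carry 1
  2×10+1 = 21 → write 5 carry 2
  remaining carry: 2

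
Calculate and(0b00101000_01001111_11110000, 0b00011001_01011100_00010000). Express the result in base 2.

AND bit by bit (1 only where both bits are 1):
  001010000100111111110000
& 000110010101110000010000
= 000010000100110000010000

0b000010000100110000010000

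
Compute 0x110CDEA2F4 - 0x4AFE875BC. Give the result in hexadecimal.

Subtract column by column in base 16:
  4-C → 8 (borrow)
  F-B-1 → 3
  2-5 → D (borrow)
  A-7-1 → 2
  E-8 → 6
  D-E → F (borrow)
  C-F-1 → C (borrow)
  0-A-1 → 5 (borrow)
  1-4-1 → C (borrow)
  1-0-1 → 0

0xC5CF62D38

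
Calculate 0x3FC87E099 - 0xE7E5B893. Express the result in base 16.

0x314A22806

Subtract column by column in base 16:
  9-3 → 6
  9-9 → 0
  0-8 → 8 (borrow)
  E-B-1 → 2
  7-5 → 2
  8-E → A (borrow)
  C-7-1 → 4
  F-E → 1
  3-0 → 3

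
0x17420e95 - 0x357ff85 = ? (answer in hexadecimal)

0x13ea0f10

Subtract column by column in base 16:
  5-5 → 0
  9-8 → 1
  e-f → f (borrow)
  0-f-1 → 0 (borrow)
  2-7-1 → a (borrow)
  4-5-1 → e (borrow)
  7-3-1 → 3
  1-0 → 1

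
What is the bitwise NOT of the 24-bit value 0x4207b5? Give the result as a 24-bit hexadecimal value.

Each hex digit d becomes f−d:
  4→b, 2→d, 0→f, 7→8, b→4, 5→a

0xbdf84a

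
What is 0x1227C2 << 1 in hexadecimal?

0x244F84

1 bits is not a whole number of base-16 digits; in binary: 100100010011111000010 << 1 = 1001000100111110000100.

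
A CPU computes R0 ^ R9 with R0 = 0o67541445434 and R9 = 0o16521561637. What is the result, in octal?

XOR each oct digit independently (no carries):
  6^1=7, 7^6=1, 5^5=0, 4^2=6, 1^1=0, 4^5=1, 4^6=2, 5^1=4, 4^6=2, 3^3=0, 4^7=3

0o71060124203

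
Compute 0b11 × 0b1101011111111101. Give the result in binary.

Multiply each base-2 digit by 3, carrying:
  1×3 = 3 → write 1 carry 1
  0×3+1 = 1 → write 1
  1×3 = 3 → write 1 carry 1
  1×3+1 = 4 → write 0 carry 2
  1×3+2 = 5 → write 1 carry 2
  1×3+2 = 5 → write 1 carry 2
  1×3+2 = 5 → write 1 carry 2
  1×3+2 = 5 → write 1 carry 2
  1×3+2 = 5 → write 1 carry 2
  1×3+2 = 5 → write 1 carry 2
  1×3+2 = 5 → write 1 carry 2
  0×3+2 = 2 → write 0 carry 1
  1×3+1 = 4 → write 0 carry 2
  0×3+2 = 2 → write 0 carry 1
  1×3+1 = 4 → write 0 carry 2
  1×3+2 = 5 → write 1 carry 2
  remaining carry: 10

0b101000011111110111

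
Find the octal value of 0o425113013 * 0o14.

0o6375604204

Multiply each base-8 digit by 12, carrying:
  3×12 = 36 → write 4 carry 4
  1×12+4 = 16 → write 0 carry 2
  0×12+2 = 2 → write 2
  3×12 = 36 → write 4 carry 4
  1×12+4 = 16 → write 0 carry 2
  1×12+2 = 14 → write 6 carry 1
  5×12+1 = 61 → write 5 carry 7
  2×12+7 = 31 → write 7 carry 3
  4×12+3 = 51 → write 3 carry 6
  remaining carry: 6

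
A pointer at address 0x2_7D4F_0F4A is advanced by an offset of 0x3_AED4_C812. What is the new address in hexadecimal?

0x62C23D75C

Add column by column in base 16, right to left:
  A+2 = C
  4+1 = 5
  F+8 = 7 carry 1
  0+C+1 = D
  F+4 = 3 carry 1
  4+D+1 = 2 carry 1
  D+E+1 = C carry 1
  7+A+1 = 2 carry 1
  2+3+1 = 6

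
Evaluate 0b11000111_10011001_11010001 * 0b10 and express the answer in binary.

Multiply each base-2 digit by 2, carrying:
  1×2 = 2 → write 0 carry 1
  0×2+1 = 1 → write 1
  0×2 = 0 → write 0
  0×2 = 0 → write 0
  1×2 = 2 → write 0 carry 1
  0×2+1 = 1 → write 1
  1×2 = 2 → write 0 carry 1
  1×2+1 = 3 → write 1 carry 1
  1×2+1 = 3 → write 1 carry 1
  0×2+1 = 1 → write 1
  0×2 = 0 → write 0
  1×2 = 2 → write 0 carry 1
  1×2+1 = 3 → write 1 carry 1
  0×2+1 = 1 → write 1
  0×2 = 0 → write 0
  1×2 = 2 → write 0 carry 1
  1×2+1 = 3 → write 1 carry 1
  1×2+1 = 3 → write 1 carry 1
  1×2+1 = 3 → write 1 carry 1
  0×2+1 = 1 → write 1
  0×2 = 0 → write 0
  0×2 = 0 → write 0
  1×2 = 2 → write 0 carry 1
  1×2+1 = 3 → write 1 carry 1
  remaining carry: 1

0b1100011110011001110100010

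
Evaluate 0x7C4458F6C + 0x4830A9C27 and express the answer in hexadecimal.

Add column by column in base 16, right to left:
  C+7 = 3 carry 1
  6+2+1 = 9
  F+C = B carry 1
  8+9+1 = 2 carry 1
  5+A+1 = 0 carry 1
  4+0+1 = 5
  4+3 = 7
  C+8 = 4 carry 1
  7+4+1 = C

0xC47502B93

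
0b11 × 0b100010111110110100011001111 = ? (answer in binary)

0b1101000111100011101001101101

Multiply each base-2 digit by 3, carrying:
  1×3 = 3 → write 1 carry 1
  1×3+1 = 4 → write 0 carry 2
  1×3+2 = 5 → write 1 carry 2
  1×3+2 = 5 → write 1 carry 2
  0×3+2 = 2 → write 0 carry 1
  0×3+1 = 1 → write 1
  1×3 = 3 → write 1 carry 1
  1×3+1 = 4 → write 0 carry 2
  0×3+2 = 2 → write 0 carry 1
  0×3+1 = 1 → write 1
  0×3 = 0 → write 0
  1×3 = 3 → write 1 carry 1
  0×3+1 = 1 → write 1
  1×3 = 3 → write 1 carry 1
  1×3+1 = 4 → write 0 carry 2
  0×3+2 = 2 → write 0 carry 1
  1×3+1 = 4 → write 0 carry 2
  1×3+2 = 5 → write 1 carry 2
  1×3+2 = 5 → write 1 carry 2
  1×3+2 = 5 → write 1 carry 2
  1×3+2 = 5 → write 1 carry 2
  0×3+2 = 2 → write 0 carry 1
  1×3+1 = 4 → write 0 carry 2
  0×3+2 = 2 → write 0 carry 1
  0×3+1 = 1 → write 1
  0×3 = 0 → write 0
  1×3 = 3 → write 1 carry 1
  remaining carry: 1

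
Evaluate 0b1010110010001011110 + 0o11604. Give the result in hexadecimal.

0b1010110010001011110 = 0x5645e in hexadecimal.
0o11604 = 0x1384 in hexadecimal.
Add column by column in base 16, right to left:
  e+4 = 2 carry 1
  5+8+1 = e
  4+3 = 7
  6+1 = 7
  5+0 = 5

0x577e2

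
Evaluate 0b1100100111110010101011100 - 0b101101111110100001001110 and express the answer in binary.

0b110110111111110100001110

Subtract column by column in base 2:
  0-0 → 0
  0-1 → 1 (borrow)
  1-1-1 → 1 (borrow)
  1-1-1 → 1 (borrow)
  1-0-1 → 0
  0-0 → 0
  1-1 → 0
  0-0 → 0
  1-0 → 1
  0-0 → 0
  1-0 → 1
  0-1 → 1 (borrow)
  0-0-1 → 1 (borrow)
  1-1-1 → 1 (borrow)
  1-1-1 → 1 (borrow)
  1-1-1 → 1 (borrow)
  1-1-1 → 1 (borrow)
  1-1-1 → 1 (borrow)
  0-1-1 → 0 (borrow)
  0-0-1 → 1 (borrow)
  1-1-1 → 1 (borrow)
  0-1-1 → 0 (borrow)
  0-0-1 → 1 (borrow)
  1-1-1 → 1 (borrow)
  1-0-1 → 0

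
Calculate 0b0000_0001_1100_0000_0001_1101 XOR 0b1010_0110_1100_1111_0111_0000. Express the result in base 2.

XOR bit by bit (1 where the bits differ):
  000000011100000000011101
^ 101001101100111101110000
= 101001110000111101101101

0b101001110000111101101101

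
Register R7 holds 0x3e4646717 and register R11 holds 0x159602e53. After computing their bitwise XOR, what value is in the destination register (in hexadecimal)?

XOR each hex digit independently (no carries):
  3^1=2, e^5=b, 4^9=d, 6^6=0, 4^0=4, 6^2=4, 7^e=9, 1^5=4, 7^3=4

0x2bd044944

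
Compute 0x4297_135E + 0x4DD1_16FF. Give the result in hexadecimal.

0x90682A5D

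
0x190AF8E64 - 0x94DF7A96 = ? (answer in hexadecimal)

0xFBD013CE

Subtract column by column in base 16:
  4-6 → E (borrow)
  6-9-1 → C (borrow)
  E-A-1 → 3
  8-7 → 1
  F-F → 0
  A-D → D (borrow)
  0-4-1 → B (borrow)
  9-9-1 → F (borrow)
  1-0-1 → 0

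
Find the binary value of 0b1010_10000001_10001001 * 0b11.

0b111111000010010011011

Multiply each base-2 digit by 3, carrying:
  1×3 = 3 → write 1 carry 1
  0×3+1 = 1 → write 1
  0×3 = 0 → write 0
  1×3 = 3 → write 1 carry 1
  0×3+1 = 1 → write 1
  0×3 = 0 → write 0
  0×3 = 0 → write 0
  1×3 = 3 → write 1 carry 1
  1×3+1 = 4 → write 0 carry 2
  0×3+2 = 2 → write 0 carry 1
  0×3+1 = 1 → write 1
  0×3 = 0 → write 0
  0×3 = 0 → write 0
  0×3 = 0 → write 0
  0×3 = 0 → write 0
  1×3 = 3 → write 1 carry 1
  0×3+1 = 1 → write 1
  1×3 = 3 → write 1 carry 1
  0×3+1 = 1 → write 1
  1×3 = 3 → write 1 carry 1
  remaining carry: 1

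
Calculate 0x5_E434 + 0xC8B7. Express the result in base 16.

Add column by column in base 16, right to left:
  4+7 = B
  3+B = E
  4+8 = C
  E+C = A carry 1
  5+0+1 = 6

0x6ACEB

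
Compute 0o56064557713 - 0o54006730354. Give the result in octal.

Subtract column by column in base 8:
  3-4 → 7 (borrow)
  1-5-1 → 3 (borrow)
  7-3-1 → 3
  7-0 → 7
  5-3 → 2
  5-7 → 6 (borrow)
  4-6-1 → 5 (borrow)
  6-0-1 → 5
  0-0 → 0
  6-4 → 2
  5-5 → 0

0o2055627337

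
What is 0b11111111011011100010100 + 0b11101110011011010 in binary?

0b100000011001001111101110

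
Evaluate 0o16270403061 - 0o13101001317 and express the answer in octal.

0o3167401542

Subtract column by column in base 8:
  1-7 → 2 (borrow)
  6-1-1 → 4
  0-3 → 5 (borrow)
  3-1-1 → 1
  0-0 → 0
  4-0 → 4
  0-1 → 7 (borrow)
  7-0-1 → 6
  2-1 → 1
  6-3 → 3
  1-1 → 0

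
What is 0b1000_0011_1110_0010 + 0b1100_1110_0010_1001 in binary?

Add column by column in base 2, right to left:
  0+1 = 1
  1+0 = 1
  0+0 = 0
  0+1 = 1
  0+0 = 0
  1+1 = 0 carry 1
  1+0+1 = 0 carry 1
  1+0+1 = 0 carry 1
  1+0+1 = 0 carry 1
  1+1+1 = 1 carry 1
  0+1+1 = 0 carry 1
  0+1+1 = 0 carry 1
  0+0+1 = 1
  0+0 = 0
  0+1 = 1
  1+1 = 0 carry 1
  final carry 1

0b10101001000001011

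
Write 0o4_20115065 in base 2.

0b100010000001001101000110101

Each octal digit is 3 bits: 4=100 2=010 0=000 1=001 1=001 5=101 0=000 6=110 5=101.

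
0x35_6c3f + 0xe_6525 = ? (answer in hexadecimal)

Add column by column in base 16, right to left:
  f+5 = 4 carry 1
  3+2+1 = 6
  c+5 = 1 carry 1
  6+6+1 = d
  5+e = 3 carry 1
  3+0+1 = 4

0x43d164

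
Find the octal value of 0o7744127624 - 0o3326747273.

0o4415160331

Subtract column by column in base 8:
  4-3 → 1
  2-7 → 3 (borrow)
  6-2-1 → 3
  7-7 → 0
  2-4 → 6 (borrow)
  1-7-1 → 1 (borrow)
  4-6-1 → 5 (borrow)
  4-2-1 → 1
  7-3 → 4
  7-3 → 4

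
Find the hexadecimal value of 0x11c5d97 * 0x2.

Multiply each base-16 digit by 2, carrying:
  7×2 = 14 → write e
  9×2 = 18 → write 2 carry 1
  d×2+1 = 27 → write b carry 1
  5×2+1 = 11 → write b
  c×2 = 24 → write 8 carry 1
  1×2+1 = 3 → write 3
  1×2 = 2 → write 2

0x238bb2e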